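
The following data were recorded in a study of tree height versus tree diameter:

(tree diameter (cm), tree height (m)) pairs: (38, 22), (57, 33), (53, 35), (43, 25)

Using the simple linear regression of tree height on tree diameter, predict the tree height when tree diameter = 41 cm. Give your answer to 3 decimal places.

24.194

n = 4, Σx = 191, Σy = 115, Σxy = 5647, Σx² = 9351
Sxx = Σx² − (Σx)²/n = 9351 − 9120.25 = 230.75
Sxy = Σxy − (Σx)(Σy)/n = 5647 − 5491.25 = 155.75
b = Sxy/Sxx = 155.75/230.75 = 0.674973
a = ȳ − b·x̄ = 28.75 − 0.674973·47.75 = -3.479957
ŷ(41) = a + b·41 = -3.479957 + 0.674973·41 = 24.193933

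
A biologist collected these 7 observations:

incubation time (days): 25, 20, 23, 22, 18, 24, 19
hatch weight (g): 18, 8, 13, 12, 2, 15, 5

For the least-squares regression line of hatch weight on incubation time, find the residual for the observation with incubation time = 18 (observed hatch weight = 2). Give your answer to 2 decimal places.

n = 7, Σx = 151, Σy = 73, Σxy = 1664, Σx² = 3299
Sxx = Σx² − (Σx)²/n = 3299 − 3257.285714 = 41.714286
Sxy = Σxy − (Σx)(Σy)/n = 1664 − 1574.714286 = 89.285714
b = Sxy/Sxx = 89.285714/41.714286 = 2.140411
a = ȳ − b·x̄ = 10.428571 − 2.140411·21.571429 = -35.743151
ŷ(18) = -35.743151 + 2.140411·18 = 2.784247
residual = y − ŷ = 2 − 2.784247 = -0.784247

-0.78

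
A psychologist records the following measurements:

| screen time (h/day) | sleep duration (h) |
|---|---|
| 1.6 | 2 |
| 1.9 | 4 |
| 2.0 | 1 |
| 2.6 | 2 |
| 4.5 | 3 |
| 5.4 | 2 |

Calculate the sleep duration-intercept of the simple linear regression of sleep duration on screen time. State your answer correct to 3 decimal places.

2.260

n = 6, Σx = 18, Σy = 14, Σxy = 42.3, Σx² = 66.34
Sxx = Σx² − (Σx)²/n = 66.34 − 54 = 12.34
Sxy = Σxy − (Σx)(Σy)/n = 42.3 − 42 = 0.3
b = Sxy/Sxx = 0.3/12.34 = 0.024311
a = ȳ − b·x̄ = 2.333333 − 0.024311·3 = 2.260400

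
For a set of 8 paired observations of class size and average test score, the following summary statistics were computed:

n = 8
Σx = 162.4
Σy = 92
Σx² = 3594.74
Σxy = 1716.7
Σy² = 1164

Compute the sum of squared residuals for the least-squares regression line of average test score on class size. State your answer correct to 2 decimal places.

29.59

Sxx = Σx² − (Σx)²/n = 3594.74 − 3296.72 = 298.02
Sxy = Σxy − (Σx)(Σy)/n = 1716.7 − 1867.6 = -150.9
Syy = Σy² − (Σy)²/n = 1164 − 1058 = 106
b = Sxy/Sxx = -150.9/298.02 = -0.506342
SSE = Syy − b·Sxy = 106 − (-0.506342)·(-150.9) = 29.593014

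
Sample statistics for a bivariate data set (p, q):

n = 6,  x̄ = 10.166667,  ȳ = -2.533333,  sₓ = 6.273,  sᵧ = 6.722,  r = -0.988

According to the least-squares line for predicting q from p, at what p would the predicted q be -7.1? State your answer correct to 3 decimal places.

14.480

b = r · sᵧ/sₓ = -0.988 · 6.722/6.273 = -1.058718
a = ȳ − b·x̄ = -2.533333 − (-1.058718)·10.166667 = 8.230297
Set a + b·x = -7.1: x = (-7.1 − 8.230297) / (-1.058718) = 14.480061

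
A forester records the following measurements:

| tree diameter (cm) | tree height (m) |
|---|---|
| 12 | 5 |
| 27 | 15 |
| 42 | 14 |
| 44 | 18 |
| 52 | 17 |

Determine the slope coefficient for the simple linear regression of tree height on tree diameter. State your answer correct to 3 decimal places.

n = 5, Σx = 177, Σy = 69, Σxy = 2729, Σx² = 7277
Sxx = Σx² − (Σx)²/n = 7277 − 6265.8 = 1011.2
Sxy = Σxy − (Σx)(Σy)/n = 2729 − 2442.6 = 286.4
b = Sxy/Sxx = 286.4/1011.2 = 0.283228

0.283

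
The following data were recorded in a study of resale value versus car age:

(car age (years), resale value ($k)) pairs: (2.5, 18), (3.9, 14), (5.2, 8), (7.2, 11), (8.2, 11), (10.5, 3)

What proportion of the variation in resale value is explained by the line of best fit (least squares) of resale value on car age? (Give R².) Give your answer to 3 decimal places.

n = 6, Σx = 37.5, Σy = 65, Σxy = 342.1, Σx² = 277.83, Σy² = 835
Sxx = Σx² − (Σx)²/n = 277.83 − 234.375 = 43.455
Sxy = Σxy − (Σx)(Σy)/n = 342.1 − 406.25 = -64.15
Syy = Σy² − (Σy)²/n = 835 − 704.166667 = 130.833333
R² = Sxy²/(Sxx·Syy) = (-64.15)²/(43.455·130.833333) = 0.723828

0.724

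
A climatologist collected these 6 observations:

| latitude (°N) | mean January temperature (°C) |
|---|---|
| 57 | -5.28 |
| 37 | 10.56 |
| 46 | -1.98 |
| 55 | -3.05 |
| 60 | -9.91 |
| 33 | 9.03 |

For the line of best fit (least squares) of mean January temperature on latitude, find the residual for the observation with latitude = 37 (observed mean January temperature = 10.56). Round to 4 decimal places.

2.9890

n = 6, Σx = 288, Σy = -0.63, Σxy = -465.68, Σx² = 14448
Sxx = Σx² − (Σx)²/n = 14448 − 13824 = 624
Sxy = Σxy − (Σx)(Σy)/n = -465.68 − (-30.24) = -435.44
b = Sxy/Sxx = -435.44/624 = -0.697821
a = ȳ − b·x̄ = -0.105 − (-0.697821)·48 = 33.390385
ŷ(37) = 33.390385 + (-0.697821)·37 = 7.571026
residual = y − ŷ = 10.56 − 7.571026 = 2.988974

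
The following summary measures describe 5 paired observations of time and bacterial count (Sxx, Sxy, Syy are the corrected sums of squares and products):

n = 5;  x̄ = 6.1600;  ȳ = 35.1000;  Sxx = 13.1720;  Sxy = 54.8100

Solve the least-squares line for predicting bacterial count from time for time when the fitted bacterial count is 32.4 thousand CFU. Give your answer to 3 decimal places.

b = Sxy/Sxx = 54.81/13.172 = 4.161099
a = ȳ − b·x̄ = 35.1 − 4.161099·6.16 = 9.467628
Set a + b·x = 32.4: x = (32.4 − 9.467628) / 4.161099 = 5.511133

5.511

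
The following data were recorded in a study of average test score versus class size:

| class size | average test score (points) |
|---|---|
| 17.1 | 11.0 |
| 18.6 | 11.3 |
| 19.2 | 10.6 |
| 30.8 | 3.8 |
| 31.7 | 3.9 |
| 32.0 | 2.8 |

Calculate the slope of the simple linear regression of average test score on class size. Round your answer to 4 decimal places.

-0.5618

n = 6, Σx = 149.4, Σy = 43.4, Σxy = 932.07, Σx² = 3984.54
Sxx = Σx² − (Σx)²/n = 3984.54 − 3720.06 = 264.48
Sxy = Σxy − (Σx)(Σy)/n = 932.07 − 1080.66 = -148.59
b = Sxy/Sxx = -148.59/264.48 = -0.561819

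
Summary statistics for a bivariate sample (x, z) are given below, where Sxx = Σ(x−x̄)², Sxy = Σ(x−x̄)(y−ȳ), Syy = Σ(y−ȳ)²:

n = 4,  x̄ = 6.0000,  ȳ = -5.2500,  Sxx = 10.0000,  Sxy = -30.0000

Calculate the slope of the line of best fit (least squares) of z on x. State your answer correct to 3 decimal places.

-3.000

b = Sxy/Sxx = -30/10 = -3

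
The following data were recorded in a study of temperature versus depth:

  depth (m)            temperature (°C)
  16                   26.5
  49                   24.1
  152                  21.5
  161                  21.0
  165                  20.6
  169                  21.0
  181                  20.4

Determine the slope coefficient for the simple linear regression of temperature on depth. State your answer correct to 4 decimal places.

-0.0339

n = 7, Σx = 893, Σy = 155.1, Σxy = 18894.3, Σx² = 140229
Sxx = Σx² − (Σx)²/n = 140229 − 113921.285714 = 26307.714286
Sxy = Σxy − (Σx)(Σy)/n = 18894.3 − 19786.328571 = -892.028571
b = Sxy/Sxx = -892.028571/26307.714286 = -0.033907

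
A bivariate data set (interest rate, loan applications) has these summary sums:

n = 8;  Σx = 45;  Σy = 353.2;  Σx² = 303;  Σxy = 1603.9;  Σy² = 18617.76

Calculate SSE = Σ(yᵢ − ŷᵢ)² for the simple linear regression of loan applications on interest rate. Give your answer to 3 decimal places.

85.150

Sxx = Σx² − (Σx)²/n = 303 − 253.125 = 49.875
Sxy = Σxy − (Σx)(Σy)/n = 1603.9 − 1986.75 = -382.85
Syy = Σy² − (Σy)²/n = 18617.76 − 15593.78 = 3023.98
b = Sxy/Sxx = -382.85/49.875 = -7.676190
SSE = Syy − b·Sxy = 3023.98 − (-7.676190)·(-382.85) = 85.150476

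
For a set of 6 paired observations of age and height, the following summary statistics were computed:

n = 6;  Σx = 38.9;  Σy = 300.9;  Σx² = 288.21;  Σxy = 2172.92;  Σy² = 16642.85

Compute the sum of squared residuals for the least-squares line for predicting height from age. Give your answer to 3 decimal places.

Sxx = Σx² − (Σx)²/n = 288.21 − 252.201667 = 36.008333
Sxy = Σxy − (Σx)(Σy)/n = 2172.92 − 1950.835 = 222.085
Syy = Σy² − (Σy)²/n = 16642.85 − 15090.135 = 1552.715
b = Sxy/Sxx = 222.085/36.008333 = 6.167600
SSE = Syy − b·Sxy = 1552.715 − 6.167600·222.085 = 182.983533

182.984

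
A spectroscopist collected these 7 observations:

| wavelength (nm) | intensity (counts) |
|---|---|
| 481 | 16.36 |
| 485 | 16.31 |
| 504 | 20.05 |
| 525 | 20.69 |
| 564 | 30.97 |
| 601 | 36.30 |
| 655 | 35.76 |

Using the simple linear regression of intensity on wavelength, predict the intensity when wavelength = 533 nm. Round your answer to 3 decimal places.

n = 7, Σx = 3815, Σy = 176.44, Σxy = 99453.14, Σx² = 2104549
Sxx = Σx² − (Σx)²/n = 2104549 − 2079175 = 25374
Sxy = Σxy − (Σx)(Σy)/n = 99453.14 − 96159.8 = 3293.34
b = Sxy/Sxx = 3293.34/25374 = 0.129792
a = ȳ − b·x̄ = 25.205714 − 0.129792·545 = -45.530878
ŷ(533) = a + b·533 = -45.530878 + 0.129792·533 = 23.648211

23.648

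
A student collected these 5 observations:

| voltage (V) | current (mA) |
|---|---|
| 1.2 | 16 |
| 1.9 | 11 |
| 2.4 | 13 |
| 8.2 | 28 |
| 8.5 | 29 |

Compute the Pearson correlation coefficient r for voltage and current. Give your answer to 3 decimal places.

0.954

n = 5, Σx = 22.2, Σy = 97, Σxy = 547.4, Σx² = 150.3, Σy² = 2171
Sxx = Σx² − (Σx)²/n = 150.3 − 98.568 = 51.732
Sxy = Σxy − (Σx)(Σy)/n = 547.4 − 430.68 = 116.72
Syy = Σy² − (Σy)²/n = 2171 − 1881.8 = 289.2
r = Sxy/√(Sxx·Syy) = 116.72/√(14960.8944) = 116.72/122.314735 = 0.954260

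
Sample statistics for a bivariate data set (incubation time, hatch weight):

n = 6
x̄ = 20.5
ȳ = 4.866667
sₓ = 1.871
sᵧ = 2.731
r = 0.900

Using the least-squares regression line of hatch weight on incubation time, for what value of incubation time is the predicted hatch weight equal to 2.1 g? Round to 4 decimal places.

b = r · sᵧ/sₓ = 0.9 · 2.731/1.871 = 1.313683
a = ȳ − b·x̄ = 4.866667 − 1.313683·20.5 = -22.063825
Set a + b·x = 2.1: x = (2.1 − (-22.063825)) / 1.313683 = 18.393961

18.3940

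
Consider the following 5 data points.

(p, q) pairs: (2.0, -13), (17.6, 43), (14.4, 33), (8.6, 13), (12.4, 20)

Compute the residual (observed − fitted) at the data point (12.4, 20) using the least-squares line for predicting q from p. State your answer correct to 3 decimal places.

-4.162

n = 5, Σx = 55, Σy = 96, Σxy = 1565.8, Σx² = 748.84
Sxx = Σx² − (Σx)²/n = 748.84 − 605 = 143.84
Sxy = Σxy − (Σx)(Σy)/n = 1565.8 − 1056 = 509.8
b = Sxy/Sxx = 509.8/143.84 = 3.544216
a = ȳ − b·x̄ = 19.2 − 3.544216·11 = -19.786374
ŷ(12.4) = -19.786374 + 3.544216·12.4 = 24.161902
residual = y − ŷ = 20 − 24.161902 = -4.161902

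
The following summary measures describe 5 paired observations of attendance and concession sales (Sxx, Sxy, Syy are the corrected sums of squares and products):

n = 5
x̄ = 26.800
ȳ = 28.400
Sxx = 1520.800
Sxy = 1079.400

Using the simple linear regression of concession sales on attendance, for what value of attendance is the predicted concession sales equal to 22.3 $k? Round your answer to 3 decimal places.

18.206

b = Sxy/Sxx = 1079.4/1520.8 = 0.709758
a = ȳ − b·x̄ = 28.4 − 0.709758·26.8 = 9.378485
Set a + b·x = 22.3: x = (22.3 − 9.378485) / 0.709758 = 18.205522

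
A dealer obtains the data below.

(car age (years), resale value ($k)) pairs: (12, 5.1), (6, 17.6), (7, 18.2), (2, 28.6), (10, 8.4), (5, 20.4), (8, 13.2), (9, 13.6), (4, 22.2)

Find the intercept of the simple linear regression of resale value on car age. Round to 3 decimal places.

n = 9, Σx = 63, Σy = 147.3, Σxy = 854.2, Σx² = 519
Sxx = Σx² − (Σx)²/n = 519 − 441 = 78
Sxy = Σxy − (Σx)(Σy)/n = 854.2 − 1031.1 = -176.9
b = Sxy/Sxx = -176.9/78 = -2.267949
a = ȳ − b·x̄ = 16.366667 − (-2.267949)·7 = 32.242308

32.242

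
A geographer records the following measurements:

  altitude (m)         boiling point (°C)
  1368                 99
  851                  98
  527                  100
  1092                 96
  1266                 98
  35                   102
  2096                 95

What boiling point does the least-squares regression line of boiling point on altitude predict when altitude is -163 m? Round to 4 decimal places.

101.9781

n = 7, Σx = 7235, Σy = 688, Σxy = 703120, Σx² = 10063015
Sxx = Σx² − (Σx)²/n = 10063015 − 7477889.285714 = 2585125.714286
Sxy = Σxy − (Σx)(Σy)/n = 703120 − 711097.142857 = -7977.142857
b = Sxy/Sxx = -7977.142857/2585125.714286 = -0.003086
a = ȳ − b·x̄ = 98.285714 − (-0.003086)·1033.571429 = 101.475094
ŷ(-163) = a + b·-163 = 101.475094 + (-0.003086)·(-163) = 101.978077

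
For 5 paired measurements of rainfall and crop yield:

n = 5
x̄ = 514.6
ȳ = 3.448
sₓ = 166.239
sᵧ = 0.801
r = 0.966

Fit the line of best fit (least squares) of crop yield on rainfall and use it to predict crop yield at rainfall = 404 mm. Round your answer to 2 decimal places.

2.93

b = r · sᵧ/sₓ = 0.966 · 0.801/166.239 = 0.004655
a = ȳ − b·x̄ = 3.448 − 0.004655·514.6 = 1.052774
ŷ(404) = a + b·404 = 1.052774 + 0.004655·404 = 2.933208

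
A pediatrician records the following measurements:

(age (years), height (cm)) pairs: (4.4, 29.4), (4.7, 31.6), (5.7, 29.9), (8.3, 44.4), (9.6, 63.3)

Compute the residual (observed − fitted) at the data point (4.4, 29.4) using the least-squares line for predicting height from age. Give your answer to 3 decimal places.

n = 5, Σx = 32.7, Σy = 198.6, Σxy = 1424.51, Σx² = 234.99
Sxx = Σx² − (Σx)²/n = 234.99 − 213.858 = 21.132
Sxy = Σxy − (Σx)(Σy)/n = 1424.51 − 1298.844 = 125.666
b = Sxy/Sxx = 125.666/21.132 = 5.946716
a = ȳ − b·x̄ = 39.72 − 5.946716·6.54 = 0.828478
ŷ(4.4) = 0.828478 + 5.946716·4.4 = 26.994028
residual = y − ŷ = 29.4 − 26.994028 = 2.405972

2.406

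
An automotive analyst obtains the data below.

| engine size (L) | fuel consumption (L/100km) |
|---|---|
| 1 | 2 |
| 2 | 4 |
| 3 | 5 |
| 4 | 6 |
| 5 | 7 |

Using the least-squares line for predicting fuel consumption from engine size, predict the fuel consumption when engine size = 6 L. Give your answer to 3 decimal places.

8.400

n = 5, Σx = 15, Σy = 24, Σxy = 84, Σx² = 55
Sxx = Σx² − (Σx)²/n = 55 − 45 = 10
Sxy = Σxy − (Σx)(Σy)/n = 84 − 72 = 12
b = Sxy/Sxx = 12/10 = 1.2
a = ȳ − b·x̄ = 4.8 − 1.2·3 = 1.2
ŷ(6) = a + b·6 = 1.2 + 1.2·6 = 8.4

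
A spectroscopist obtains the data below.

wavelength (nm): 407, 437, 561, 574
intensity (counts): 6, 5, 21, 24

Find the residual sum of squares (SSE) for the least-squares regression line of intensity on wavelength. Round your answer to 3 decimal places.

11.090

n = 4, Σx = 1979, Σy = 56, Σxy = 30184, Σx² = 1000815, Σy² = 1078
Sxx = Σx² − (Σx)²/n = 1000815 − 979110.25 = 21704.75
Sxy = Σxy − (Σx)(Σy)/n = 30184 − 27706 = 2478
Syy = Σy² − (Σy)²/n = 1078 − 784 = 294
b = Sxy/Sxx = 2478/21704.75 = 0.114169
SSE = Syy − b·Sxy = 294 − 0.114169·2478 = 11.090314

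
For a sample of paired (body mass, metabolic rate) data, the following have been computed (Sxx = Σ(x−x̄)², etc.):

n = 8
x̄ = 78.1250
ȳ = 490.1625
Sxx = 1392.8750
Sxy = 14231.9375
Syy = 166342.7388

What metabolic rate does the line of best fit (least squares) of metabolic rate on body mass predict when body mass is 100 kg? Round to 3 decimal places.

713.674

b = Sxy/Sxx = 14231.9375/1392.875 = 10.217670
a = ȳ − b·x̄ = 490.1625 − 10.217670·78.125 = -308.092991
ŷ(100) = a + b·100 = -308.092991 + 10.217670·100 = 713.674038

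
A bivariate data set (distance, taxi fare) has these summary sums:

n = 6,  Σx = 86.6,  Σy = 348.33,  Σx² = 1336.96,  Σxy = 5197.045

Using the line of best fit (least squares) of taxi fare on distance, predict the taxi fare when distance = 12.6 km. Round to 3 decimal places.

54.485

Sxx = Σx² − (Σx)²/n = 1336.96 − 1249.926667 = 87.033333
Sxy = Σxy − (Σx)(Σy)/n = 5197.045 − 5027.563 = 169.482
b = Sxy/Sxx = 169.482/87.033333 = 1.947323
a = ȳ − b·x̄ = 58.055 − 1.947323·14.433333 = 29.948640
ŷ(12.6) = a + b·12.6 = 29.948640 + 1.947323·12.6 = 54.484908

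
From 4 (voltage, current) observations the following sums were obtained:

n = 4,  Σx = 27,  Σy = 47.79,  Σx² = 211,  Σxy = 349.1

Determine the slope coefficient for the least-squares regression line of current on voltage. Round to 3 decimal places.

Sxx = Σx² − (Σx)²/n = 211 − 182.25 = 28.75
Sxy = Σxy − (Σx)(Σy)/n = 349.1 − 322.5825 = 26.5175
b = Sxy/Sxx = 26.5175/28.75 = 0.922348

0.922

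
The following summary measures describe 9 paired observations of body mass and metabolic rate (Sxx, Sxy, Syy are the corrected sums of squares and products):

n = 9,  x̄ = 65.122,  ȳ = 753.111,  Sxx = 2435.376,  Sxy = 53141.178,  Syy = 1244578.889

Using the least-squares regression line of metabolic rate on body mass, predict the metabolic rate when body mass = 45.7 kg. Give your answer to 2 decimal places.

b = Sxy/Sxx = 53141.178/2435.376 = 21.820523
a = ȳ − b·x̄ = 753.111 − 21.820523·65.122 = -667.885098
ŷ(45.7) = a + b·45.7 = -667.885098 + 21.820523·45.7 = 329.312802

329.31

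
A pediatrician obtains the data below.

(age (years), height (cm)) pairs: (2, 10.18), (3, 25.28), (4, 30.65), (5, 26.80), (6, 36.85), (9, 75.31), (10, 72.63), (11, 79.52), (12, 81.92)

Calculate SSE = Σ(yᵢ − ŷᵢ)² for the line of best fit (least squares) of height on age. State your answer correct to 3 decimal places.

n = 9, Σx = 62, Σy = 439.14, Σxy = 3835.75, Σx² = 536, Σy² = 27739.3256
Sxx = Σx² − (Σx)²/n = 536 − 427.111111 = 108.888889
Sxy = Σxy − (Σx)(Σy)/n = 3835.75 − 3025.186667 = 810.563333
Syy = Σy² − (Σy)²/n = 27739.3256 − 21427.1044 = 6312.2212
b = Sxy/Sxx = 810.563333/108.888889 = 7.443949
SSE = Syy − b·Sxy = 6312.2212 − 7.443949·810.563333 = 278.429102

278.429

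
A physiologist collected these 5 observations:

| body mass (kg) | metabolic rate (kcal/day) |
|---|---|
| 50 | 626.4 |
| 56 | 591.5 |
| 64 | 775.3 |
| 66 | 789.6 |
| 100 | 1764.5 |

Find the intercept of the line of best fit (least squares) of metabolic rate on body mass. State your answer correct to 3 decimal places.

-740.621

n = 5, Σx = 336, Σy = 4547.3, Σxy = 342626.8, Σx² = 24088
Sxx = Σx² − (Σx)²/n = 24088 − 22579.2 = 1508.8
Sxy = Σxy − (Σx)(Σy)/n = 342626.8 − 305578.56 = 37048.24
b = Sxy/Sxx = 37048.24/1508.8 = 24.554772
a = ȳ − b·x̄ = 909.46 − 24.554772·67.2 = -740.620679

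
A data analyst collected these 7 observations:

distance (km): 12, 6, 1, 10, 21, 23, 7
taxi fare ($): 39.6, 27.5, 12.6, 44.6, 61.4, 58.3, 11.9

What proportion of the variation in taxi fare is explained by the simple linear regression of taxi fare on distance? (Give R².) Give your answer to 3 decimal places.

n = 7, Σx = 80, Σy = 255.9, Σxy = 3812.4, Σx² = 1300, Σy² = 11782.79
Sxx = Σx² − (Σx)²/n = 1300 − 914.285714 = 385.714286
Sxy = Σxy − (Σx)(Σy)/n = 3812.4 − 2924.571429 = 887.828571
Syy = Σy² − (Σy)²/n = 11782.79 − 9354.972857 = 2427.817143
R² = Sxy²/(Sxx·Syy) = (887.828571)²/(385.714286·2427.817143) = 0.841737

0.842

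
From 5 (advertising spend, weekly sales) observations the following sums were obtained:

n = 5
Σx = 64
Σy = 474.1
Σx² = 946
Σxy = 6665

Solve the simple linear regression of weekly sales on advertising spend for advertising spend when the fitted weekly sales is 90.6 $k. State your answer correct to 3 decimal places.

Sxx = Σx² − (Σx)²/n = 946 − 819.2 = 126.8
Sxy = Σxy − (Σx)(Σy)/n = 6665 − 6068.48 = 596.52
b = Sxy/Sxx = 596.52/126.8 = 4.704416
a = ȳ − b·x̄ = 94.82 − 4.704416·12.8 = 34.603470
Set a + b·x = 90.6: x = (90.6 − 34.603470) / 4.704416 = 11.902971

11.903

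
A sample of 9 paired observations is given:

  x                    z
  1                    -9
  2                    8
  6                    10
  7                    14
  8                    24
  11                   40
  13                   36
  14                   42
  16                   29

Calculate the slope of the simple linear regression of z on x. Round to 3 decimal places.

n = 9, Σx = 78, Σy = 194, Σxy = 2317, Σx² = 896
Sxx = Σx² − (Σx)²/n = 896 − 676 = 220
Sxy = Σxy − (Σx)(Σy)/n = 2317 − 1681.333333 = 635.666667
b = Sxy/Sxx = 635.666667/220 = 2.889394

2.889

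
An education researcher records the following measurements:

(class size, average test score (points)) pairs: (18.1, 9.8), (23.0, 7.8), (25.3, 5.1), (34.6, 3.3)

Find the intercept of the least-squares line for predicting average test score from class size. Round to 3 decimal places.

16.436

n = 4, Σx = 101, Σy = 26, Σxy = 599.99, Σx² = 2693.86
Sxx = Σx² − (Σx)²/n = 2693.86 − 2550.25 = 143.61
Sxy = Σxy − (Σx)(Σy)/n = 599.99 − 656.5 = -56.51
b = Sxy/Sxx = -56.51/143.61 = -0.393496
a = ȳ − b·x̄ = 6.5 − (-0.393496)·25.25 = 16.435781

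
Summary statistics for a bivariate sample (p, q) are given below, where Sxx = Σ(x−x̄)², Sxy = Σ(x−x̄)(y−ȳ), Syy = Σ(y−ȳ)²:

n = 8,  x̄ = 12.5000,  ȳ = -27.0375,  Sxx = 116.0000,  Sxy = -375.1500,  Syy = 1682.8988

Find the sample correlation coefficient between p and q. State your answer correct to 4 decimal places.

-0.8491

r = Sxy/√(Sxx·Syy) = -375.15/√(195216.2608) = -375.15/441.832843 = -0.849077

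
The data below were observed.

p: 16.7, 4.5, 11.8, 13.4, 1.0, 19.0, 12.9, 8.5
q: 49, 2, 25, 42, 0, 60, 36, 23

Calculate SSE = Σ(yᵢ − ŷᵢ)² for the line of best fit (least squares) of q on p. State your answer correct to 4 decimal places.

n = 8, Σx = 87.8, Σy = 237, Σxy = 3485, Σx² = 1218.6, Σy² = 10219
Sxx = Σx² − (Σx)²/n = 1218.6 − 963.605 = 254.995
Sxy = Σxy − (Σx)(Σy)/n = 3485 − 2601.075 = 883.925
Syy = Σy² − (Σy)²/n = 10219 − 7021.125 = 3197.875
b = Sxy/Sxx = 883.925/254.995 = 3.466441
SSE = Syy − b·Sxy = 3197.875 − 3.466441·883.925 = 133.801565

133.8016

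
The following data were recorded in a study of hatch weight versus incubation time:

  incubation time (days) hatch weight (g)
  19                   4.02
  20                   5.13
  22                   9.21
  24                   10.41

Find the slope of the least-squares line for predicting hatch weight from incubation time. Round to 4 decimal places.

1.3612

n = 4, Σx = 85, Σy = 28.77, Σxy = 631.44, Σx² = 1821
Sxx = Σx² − (Σx)²/n = 1821 − 1806.25 = 14.75
Sxy = Σxy − (Σx)(Σy)/n = 631.44 − 611.3625 = 20.0775
b = Sxy/Sxx = 20.0775/14.75 = 1.361186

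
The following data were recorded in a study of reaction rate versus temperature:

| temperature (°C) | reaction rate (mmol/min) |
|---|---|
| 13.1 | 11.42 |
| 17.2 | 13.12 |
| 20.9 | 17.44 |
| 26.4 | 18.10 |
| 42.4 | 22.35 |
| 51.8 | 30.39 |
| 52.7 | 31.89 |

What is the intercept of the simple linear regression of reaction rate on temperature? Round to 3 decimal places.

n = 7, Σx = 224.5, Σy = 144.71, Σxy = 5420.047, Σx² = 8859.51
Sxx = Σx² − (Σx)²/n = 8859.51 − 7200.035714 = 1659.474286
Sxy = Σxy − (Σx)(Σy)/n = 5420.047 − 4641.056429 = 778.990571
b = Sxy/Sxx = 778.990571/1659.474286 = 0.469420
a = ȳ − b·x̄ = 20.672857 − 0.469420·32.071429 = 5.617884

5.618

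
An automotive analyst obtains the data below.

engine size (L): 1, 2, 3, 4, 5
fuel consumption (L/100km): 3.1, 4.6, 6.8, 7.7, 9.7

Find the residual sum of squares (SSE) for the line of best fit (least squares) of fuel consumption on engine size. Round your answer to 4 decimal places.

0.2990

n = 5, Σx = 15, Σy = 31.9, Σxy = 112, Σx² = 55, Σy² = 230.39
Sxx = Σx² − (Σx)²/n = 55 − 45 = 10
Sxy = Σxy − (Σx)(Σy)/n = 112 − 95.7 = 16.3
Syy = Σy² − (Σy)²/n = 230.39 − 203.522 = 26.868
b = Sxy/Sxx = 16.3/10 = 1.63
SSE = Syy − b·Sxy = 26.868 − 1.63·16.3 = 0.299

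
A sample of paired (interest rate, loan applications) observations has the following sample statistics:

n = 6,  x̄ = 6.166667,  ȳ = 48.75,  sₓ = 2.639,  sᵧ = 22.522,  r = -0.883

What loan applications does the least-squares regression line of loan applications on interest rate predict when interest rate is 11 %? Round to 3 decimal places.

12.327

b = r · sᵧ/sₓ = -0.883 · 22.522/2.639 = -7.535781
a = ȳ − b·x̄ = 48.75 − (-7.535781)·6.166667 = 95.220652
ŷ(11) = a + b·11 = 95.220652 + (-7.535781)·11 = 12.327061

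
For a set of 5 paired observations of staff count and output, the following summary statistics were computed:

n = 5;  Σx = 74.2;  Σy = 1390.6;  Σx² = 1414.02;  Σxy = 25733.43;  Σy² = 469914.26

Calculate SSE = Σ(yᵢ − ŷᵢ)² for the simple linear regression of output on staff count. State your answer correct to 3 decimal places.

133.043

Sxx = Σx² − (Σx)²/n = 1414.02 − 1101.128 = 312.892
Sxy = Σxy − (Σx)(Σy)/n = 25733.43 − 20636.504 = 5096.926
Syy = Σy² − (Σy)²/n = 469914.26 − 386753.672 = 83160.588
b = Sxy/Sxx = 5096.926/312.892 = 16.289729
SSE = Syy − b·Sxy = 83160.588 − 16.289729·5096.926 = 133.042874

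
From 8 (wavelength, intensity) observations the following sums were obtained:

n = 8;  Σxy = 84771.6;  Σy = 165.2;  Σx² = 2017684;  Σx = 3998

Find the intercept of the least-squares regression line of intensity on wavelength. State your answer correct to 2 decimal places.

-35.53

Sxx = Σx² − (Σx)²/n = 2017684 − 1998000.5 = 19683.5
Sxy = Σxy − (Σx)(Σy)/n = 84771.6 − 82558.7 = 2212.9
b = Sxy/Sxx = 2212.9/19683.5 = 0.112424
a = ȳ − b·x̄ = 20.65 − 0.112424·499.75 = -35.533950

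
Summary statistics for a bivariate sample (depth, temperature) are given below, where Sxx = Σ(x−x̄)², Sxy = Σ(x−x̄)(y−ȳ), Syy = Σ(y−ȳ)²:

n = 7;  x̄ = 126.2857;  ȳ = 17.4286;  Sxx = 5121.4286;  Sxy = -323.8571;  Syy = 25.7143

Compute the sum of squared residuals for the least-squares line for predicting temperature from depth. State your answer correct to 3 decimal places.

5.235

b = Sxy/Sxx = -323.8571/5121.4286 = -0.063236
SSE = Syy − b·Sxy = 25.7143 − (-0.063236)·(-323.8571) = 5.234971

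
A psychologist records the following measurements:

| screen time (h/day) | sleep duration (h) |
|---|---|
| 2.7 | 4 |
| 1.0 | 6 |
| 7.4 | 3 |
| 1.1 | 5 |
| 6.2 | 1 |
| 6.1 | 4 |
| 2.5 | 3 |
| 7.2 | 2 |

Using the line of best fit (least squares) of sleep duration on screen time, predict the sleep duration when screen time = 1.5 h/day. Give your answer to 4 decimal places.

n = 8, Σx = 34.2, Σy = 28, Σxy = 97, Σx² = 198
Sxx = Σx² − (Σx)²/n = 198 − 146.205 = 51.795
Sxy = Σxy − (Σx)(Σy)/n = 97 − 119.7 = -22.7
b = Sxy/Sxx = -22.7/51.795 = -0.438266
a = ȳ − b·x̄ = 3.5 − (-0.438266)·4.275 = 5.373588
ŷ(1.5) = a + b·1.5 = 5.373588 + (-0.438266)·1.5 = 4.716189

4.7162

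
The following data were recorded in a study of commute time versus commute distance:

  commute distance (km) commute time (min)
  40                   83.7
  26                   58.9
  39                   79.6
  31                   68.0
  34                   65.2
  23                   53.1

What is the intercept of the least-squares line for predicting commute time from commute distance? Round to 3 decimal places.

n = 6, Σx = 193, Σy = 408.5, Σxy = 13529.9, Σx² = 6443
Sxx = Σx² − (Σx)²/n = 6443 − 6208.166667 = 234.833333
Sxy = Σxy − (Σx)(Σy)/n = 13529.9 − 13140.083333 = 389.816667
b = Sxy/Sxx = 389.816667/234.833333 = 1.659972
a = ȳ − b·x̄ = 68.083333 − 1.659972·32.166667 = 14.687580

14.688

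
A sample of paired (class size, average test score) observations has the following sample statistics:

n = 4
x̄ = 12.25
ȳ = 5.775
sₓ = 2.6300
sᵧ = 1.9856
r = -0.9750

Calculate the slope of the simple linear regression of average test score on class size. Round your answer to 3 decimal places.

-0.736

b = r · sᵧ/sₓ = -0.975 · 1.9856/2.63 = -0.736106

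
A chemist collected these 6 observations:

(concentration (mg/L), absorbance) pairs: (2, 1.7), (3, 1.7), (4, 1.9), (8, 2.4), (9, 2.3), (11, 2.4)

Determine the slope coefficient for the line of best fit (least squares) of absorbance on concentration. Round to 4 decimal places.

0.0888

n = 6, Σx = 37, Σy = 12.4, Σxy = 82.4, Σx² = 295
Sxx = Σx² − (Σx)²/n = 295 − 228.166667 = 66.833333
Sxy = Σxy − (Σx)(Σy)/n = 82.4 − 76.466667 = 5.933333
b = Sxy/Sxx = 5.933333/66.833333 = 0.088778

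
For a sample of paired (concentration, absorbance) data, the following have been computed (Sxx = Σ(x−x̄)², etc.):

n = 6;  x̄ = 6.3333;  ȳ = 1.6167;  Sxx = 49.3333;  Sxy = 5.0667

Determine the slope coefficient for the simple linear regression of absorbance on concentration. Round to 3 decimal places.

0.103

b = Sxy/Sxx = 5.0667/49.3333 = 0.102703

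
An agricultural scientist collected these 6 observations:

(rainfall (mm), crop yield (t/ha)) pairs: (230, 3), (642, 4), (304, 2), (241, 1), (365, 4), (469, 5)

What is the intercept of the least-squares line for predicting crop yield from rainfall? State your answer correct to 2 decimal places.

0.80

n = 6, Σx = 2251, Σy = 19, Σxy = 7912, Σx² = 968747
Sxx = Σx² − (Σx)²/n = 968747 − 844500.166667 = 124246.833333
Sxy = Σxy − (Σx)(Σy)/n = 7912 − 7128.166667 = 783.833333
b = Sxy/Sxx = 783.833333/124246.833333 = 0.006309
a = ȳ − b·x̄ = 3.166667 − 0.006309·375.166667 = 0.799861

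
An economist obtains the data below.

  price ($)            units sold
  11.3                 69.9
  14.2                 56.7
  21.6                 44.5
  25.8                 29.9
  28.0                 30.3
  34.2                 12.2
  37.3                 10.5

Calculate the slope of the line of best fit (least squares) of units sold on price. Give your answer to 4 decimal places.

-2.2672

n = 7, Σx = 172.4, Σy = 254, Σxy = 4984.92, Σx² = 4806.46
Sxx = Σx² − (Σx)²/n = 4806.46 − 4245.965714 = 560.494286
Sxy = Σxy − (Σx)(Σy)/n = 4984.92 − 6255.657143 = -1270.737143
b = Sxy/Sxx = -1270.737143/560.494286 = -2.267172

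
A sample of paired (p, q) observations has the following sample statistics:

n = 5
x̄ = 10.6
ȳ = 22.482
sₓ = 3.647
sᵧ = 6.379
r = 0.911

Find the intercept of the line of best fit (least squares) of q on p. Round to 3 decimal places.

b = r · sᵧ/sₓ = 0.911 · 6.379/3.647 = 1.593438
a = ȳ − b·x̄ = 22.482 − 1.593438·10.6 = 5.591555

5.592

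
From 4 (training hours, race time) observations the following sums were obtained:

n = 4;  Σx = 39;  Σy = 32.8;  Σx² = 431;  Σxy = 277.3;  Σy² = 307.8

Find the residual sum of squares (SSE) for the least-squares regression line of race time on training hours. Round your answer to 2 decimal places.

3.25

Sxx = Σx² − (Σx)²/n = 431 − 380.25 = 50.75
Sxy = Σxy − (Σx)(Σy)/n = 277.3 − 319.8 = -42.5
Syy = Σy² − (Σy)²/n = 307.8 − 268.96 = 38.84
b = Sxy/Sxx = -42.5/50.75 = -0.837438
SSE = Syy − b·Sxy = 38.84 − (-0.837438)·(-42.5) = 3.248867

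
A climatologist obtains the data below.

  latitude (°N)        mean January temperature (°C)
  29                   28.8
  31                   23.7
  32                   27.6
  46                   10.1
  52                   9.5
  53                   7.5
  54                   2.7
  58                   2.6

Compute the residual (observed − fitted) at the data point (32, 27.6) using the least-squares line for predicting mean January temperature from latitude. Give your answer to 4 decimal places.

2.3660

n = 8, Σx = 355, Σy = 112.5, Σxy = 4105.8, Σx² = 16735
Sxx = Σx² − (Σx)²/n = 16735 − 15753.125 = 981.875
Sxy = Σxy − (Σx)(Σy)/n = 4105.8 − 4992.1875 = -886.3875
b = Sxy/Sxx = -886.3875/981.875 = -0.902750
a = ȳ − b·x̄ = 14.0625 − (-0.902750)·44.375 = 54.122024
ŷ(32) = 54.122024 + (-0.902750)·32 = 25.234029
residual = y − ŷ = 27.6 − 25.234029 = 2.365971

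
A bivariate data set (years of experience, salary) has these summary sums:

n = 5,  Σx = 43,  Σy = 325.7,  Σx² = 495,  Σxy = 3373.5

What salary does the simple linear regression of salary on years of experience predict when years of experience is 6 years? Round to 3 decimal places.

Sxx = Σx² − (Σx)²/n = 495 − 369.8 = 125.2
Sxy = Σxy − (Σx)(Σy)/n = 3373.5 − 2801.02 = 572.48
b = Sxy/Sxx = 572.48/125.2 = 4.572524
a = ȳ − b·x̄ = 65.14 − 4.572524·8.6 = 25.816294
ŷ(6) = a + b·6 = 25.816294 + 4.572524·6 = 53.251438

53.251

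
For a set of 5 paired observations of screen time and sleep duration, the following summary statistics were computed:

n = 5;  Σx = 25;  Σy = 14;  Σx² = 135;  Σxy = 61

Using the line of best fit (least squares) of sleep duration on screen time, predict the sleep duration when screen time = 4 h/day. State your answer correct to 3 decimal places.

Sxx = Σx² − (Σx)²/n = 135 − 125 = 10
Sxy = Σxy − (Σx)(Σy)/n = 61 − 70 = -9
b = Sxy/Sxx = -9/10 = -0.9
a = ȳ − b·x̄ = 2.8 − (-0.9)·5 = 7.3
ŷ(4) = a + b·4 = 7.3 + (-0.9)·4 = 3.7

3.700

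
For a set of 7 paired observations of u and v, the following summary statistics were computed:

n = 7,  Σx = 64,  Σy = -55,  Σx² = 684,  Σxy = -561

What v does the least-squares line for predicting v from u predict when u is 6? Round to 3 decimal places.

-6.009

Sxx = Σx² − (Σx)²/n = 684 − 585.142857 = 98.857143
Sxy = Σxy − (Σx)(Σy)/n = -561 − (-502.857143) = -58.142857
b = Sxy/Sxx = -58.142857/98.857143 = -0.588150
a = ȳ − b·x̄ = -7.857143 − (-0.588150)·9.142857 = -2.479769
ŷ(6) = a + b·6 = -2.479769 + (-0.588150)·6 = -6.008671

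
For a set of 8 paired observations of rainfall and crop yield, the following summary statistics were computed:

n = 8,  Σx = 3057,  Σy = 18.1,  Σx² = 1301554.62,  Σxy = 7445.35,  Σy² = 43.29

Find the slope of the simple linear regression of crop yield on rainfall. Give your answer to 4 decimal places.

0.0040

Sxx = Σx² − (Σx)²/n = 1301554.62 − 1168156.125 = 133398.495
Sxy = Σxy − (Σx)(Σy)/n = 7445.35 − 6916.4625 = 528.8875
b = Sxy/Sxx = 528.8875/133398.495 = 0.003965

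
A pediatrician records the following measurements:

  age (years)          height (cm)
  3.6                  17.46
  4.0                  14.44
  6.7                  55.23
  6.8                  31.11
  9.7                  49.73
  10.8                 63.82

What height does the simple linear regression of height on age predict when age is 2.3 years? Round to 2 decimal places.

n = 6, Σx = 41.6, Σy = 231.79, Σxy = 1873.842, Σx² = 330.82
Sxx = Σx² − (Σx)²/n = 330.82 − 288.426667 = 42.393333
Sxy = Σxy − (Σx)(Σy)/n = 1873.842 − 1607.077333 = 266.764667
b = Sxy/Sxx = 266.764667/42.393333 = 6.292609
a = ȳ − b·x̄ = 38.631667 − 6.292609·6.933333 = -4.997088
ŷ(2.3) = a + b·2.3 = -4.997088 + 6.292609·2.3 = 9.475912

9.48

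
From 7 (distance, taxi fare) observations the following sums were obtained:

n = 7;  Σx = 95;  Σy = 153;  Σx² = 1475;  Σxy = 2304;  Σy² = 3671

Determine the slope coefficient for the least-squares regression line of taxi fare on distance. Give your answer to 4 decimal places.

Sxx = Σx² − (Σx)²/n = 1475 − 1289.285714 = 185.714286
Sxy = Σxy − (Σx)(Σy)/n = 2304 − 2076.428571 = 227.571429
b = Sxy/Sxx = 227.571429/185.714286 = 1.225385

1.2254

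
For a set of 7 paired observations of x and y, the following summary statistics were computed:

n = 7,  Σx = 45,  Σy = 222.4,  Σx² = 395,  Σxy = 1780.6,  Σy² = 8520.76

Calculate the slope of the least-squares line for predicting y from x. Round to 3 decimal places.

3.319

Sxx = Σx² − (Σx)²/n = 395 − 289.285714 = 105.714286
Sxy = Σxy − (Σx)(Σy)/n = 1780.6 − 1429.714286 = 350.885714
b = Sxy/Sxx = 350.885714/105.714286 = 3.319189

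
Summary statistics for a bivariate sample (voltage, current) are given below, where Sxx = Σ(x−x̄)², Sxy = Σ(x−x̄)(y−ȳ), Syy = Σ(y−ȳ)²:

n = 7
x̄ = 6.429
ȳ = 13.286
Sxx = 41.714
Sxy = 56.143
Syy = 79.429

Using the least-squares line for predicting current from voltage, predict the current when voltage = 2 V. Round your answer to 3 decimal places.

b = Sxy/Sxx = 56.143/41.714 = 1.345903
a = ȳ − b·x̄ = 13.286 − 1.345903·6.429 = 4.633189
ŷ(2) = a + b·2 = 4.633189 + 1.345903·2 = 7.324995

7.325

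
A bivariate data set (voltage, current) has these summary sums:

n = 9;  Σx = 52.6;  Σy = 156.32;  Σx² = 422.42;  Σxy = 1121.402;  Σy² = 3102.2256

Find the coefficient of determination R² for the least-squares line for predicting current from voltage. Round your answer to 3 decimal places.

Sxx = Σx² − (Σx)²/n = 422.42 − 307.417778 = 115.002222
Sxy = Σxy − (Σx)(Σy)/n = 1121.402 − 913.603556 = 207.798444
Syy = Σy² − (Σy)²/n = 3102.2256 − 2715.104711 = 387.120889
R² = Sxy²/(Sxx·Syy) = (207.798444)²/(115.002222·387.120889) = 0.969911

0.970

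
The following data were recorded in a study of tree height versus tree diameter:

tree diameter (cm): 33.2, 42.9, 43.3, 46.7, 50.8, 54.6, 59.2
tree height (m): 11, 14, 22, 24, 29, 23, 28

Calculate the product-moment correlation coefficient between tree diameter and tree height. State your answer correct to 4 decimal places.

0.8402

n = 7, Σx = 330.7, Σy = 151, Σxy = 7425.8, Σx² = 16064.87, Σy² = 3531
Sxx = Σx² − (Σx)²/n = 16064.87 − 15623.212857 = 441.657143
Sxy = Σxy − (Σx)(Σy)/n = 7425.8 − 7133.671429 = 292.128571
Syy = Σy² − (Σy)²/n = 3531 − 3257.285714 = 273.714286
r = Sxy/√(Sxx·Syy) = 292.128571/√(120887.869388) = 292.128571/347.689329 = 0.840200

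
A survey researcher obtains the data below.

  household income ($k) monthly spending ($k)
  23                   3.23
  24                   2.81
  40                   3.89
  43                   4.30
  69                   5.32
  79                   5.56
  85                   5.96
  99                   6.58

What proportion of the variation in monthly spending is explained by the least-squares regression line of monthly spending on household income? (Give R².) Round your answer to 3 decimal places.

n = 8, Σx = 462, Σy = 37.65, Σxy = 2446.57, Σx² = 32582, Σy² = 189.9851
Sxx = Σx² − (Σx)²/n = 32582 − 26680.5 = 5901.5
Sxy = Σxy − (Σx)(Σy)/n = 2446.57 − 2174.2875 = 272.2825
Syy = Σy² − (Σy)²/n = 189.9851 − 177.190313 = 12.794787
R² = Sxy²/(Sxx·Syy) = (272.2825)²/(5901.5·12.794787) = 0.981847

0.982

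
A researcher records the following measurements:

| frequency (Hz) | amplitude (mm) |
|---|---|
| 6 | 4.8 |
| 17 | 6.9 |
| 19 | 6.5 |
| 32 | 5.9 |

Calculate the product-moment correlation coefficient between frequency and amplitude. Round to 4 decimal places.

n = 4, Σx = 74, Σy = 24.1, Σxy = 458.4, Σx² = 1710, Σy² = 147.71
Sxx = Σx² − (Σx)²/n = 1710 − 1369 = 341
Sxy = Σxy − (Σx)(Σy)/n = 458.4 − 445.85 = 12.55
Syy = Σy² − (Σy)²/n = 147.71 − 145.2025 = 2.5075
r = Sxy/√(Sxx·Syy) = 12.55/√(855.0575) = 12.55/29.241366 = 0.429187

0.4292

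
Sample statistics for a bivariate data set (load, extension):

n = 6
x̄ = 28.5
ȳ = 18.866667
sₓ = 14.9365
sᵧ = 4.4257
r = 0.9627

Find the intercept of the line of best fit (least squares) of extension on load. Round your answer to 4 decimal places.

10.7371

b = r · sᵧ/sₓ = 0.9627 · 4.4257/14.9365 = 0.285249
a = ȳ − b·x̄ = 18.866667 − 0.285249·28.5 = 10.737071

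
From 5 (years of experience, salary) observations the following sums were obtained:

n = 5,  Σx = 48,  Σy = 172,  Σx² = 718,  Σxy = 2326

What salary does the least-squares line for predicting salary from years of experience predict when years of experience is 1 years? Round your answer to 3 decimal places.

11.837

Sxx = Σx² − (Σx)²/n = 718 − 460.8 = 257.2
Sxy = Σxy − (Σx)(Σy)/n = 2326 − 1651.2 = 674.8
b = Sxy/Sxx = 674.8/257.2 = 2.623639
a = ȳ − b·x̄ = 34.4 − 2.623639·9.6 = 9.213064
ŷ(1) = a + b·1 = 9.213064 + 2.623639·1 = 11.836703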